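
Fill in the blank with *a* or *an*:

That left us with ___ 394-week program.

The indefinite article is chosen by the initial *sound* of the following word, not its spelling.
The number *394* is spoken "three hundred …", beginning with /θriː/ — a consonant sound.
So the article is *a*: That left us with a 394-week program.

a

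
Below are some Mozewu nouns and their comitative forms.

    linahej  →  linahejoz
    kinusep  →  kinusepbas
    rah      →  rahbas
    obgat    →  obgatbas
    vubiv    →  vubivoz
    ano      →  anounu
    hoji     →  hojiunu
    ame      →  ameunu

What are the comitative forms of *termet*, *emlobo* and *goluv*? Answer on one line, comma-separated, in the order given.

termetbas, emlobounu, goluvoz

Looking at the final sound of each stem: -bas when the stem ends in a voiceless consonant (*kinusep*, *rah*, *obgat*); -oz when the stem ends in a voiced consonant (*linahej*, *vubiv*); -unu when the stem ends in a vowel (*ano*, *hoji*, *ame*).
*termet* — final sound /t/ (a voiceless consonant) → -bas → *termetbas*.
*emlobo*: final sound = /o/, a vowel → -unu → *emlobounu*.
Since the final sound of *goluv* is /v/ (a voiced consonant), it takes -oz, giving *goluvoz*.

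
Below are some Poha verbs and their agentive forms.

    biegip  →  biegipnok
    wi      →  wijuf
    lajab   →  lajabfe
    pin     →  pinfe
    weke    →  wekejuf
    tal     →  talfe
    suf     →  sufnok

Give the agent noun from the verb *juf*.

Looking at the final sound of each stem: -nok when the stem ends in a voiceless consonant (*biegip*, *suf*); -fe when the stem ends in a voiced consonant (*lajab*, *pin*, *tal*); -juf when the stem ends in a vowel (*wi*, *weke*).
The final sound of *juf* is /f/, which is a voiceless consonant, so the suffix is -nok, giving *jufnok*.

jufnok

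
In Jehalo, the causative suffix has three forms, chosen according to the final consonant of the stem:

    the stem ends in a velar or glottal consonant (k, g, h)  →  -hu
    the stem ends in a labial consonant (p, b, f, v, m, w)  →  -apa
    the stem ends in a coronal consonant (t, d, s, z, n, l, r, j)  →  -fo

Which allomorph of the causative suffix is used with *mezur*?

*mezur*: final consonant = /r/, coronal → -fo.

-fo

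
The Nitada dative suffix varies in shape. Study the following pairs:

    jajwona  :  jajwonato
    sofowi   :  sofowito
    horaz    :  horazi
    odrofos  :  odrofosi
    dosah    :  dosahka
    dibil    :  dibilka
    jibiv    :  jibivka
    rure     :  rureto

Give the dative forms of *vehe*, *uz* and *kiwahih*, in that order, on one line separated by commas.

The alternation tracks the final sound of the stem — -i when the stem ends in a sibilant (*horaz*, *odrofos*); -ka when the stem ends in a non-sibilant consonant (*dosah*, *dibil*, *jibiv*); -to when the stem ends in a vowel (*jajwona*, *sofowi*, *rure*).
Since the final sound of *vehe* is /e/ (a vowel), it takes -to, giving *veheto*.
Since the final sound of *uz* is /z/ (a sibilant), it takes -i, giving *uzi*.
Since the final sound of *kiwahih* is /h/ (a non-sibilant consonant), it takes -ka, giving *kiwahihka*.

veheto, uzi, kiwahihka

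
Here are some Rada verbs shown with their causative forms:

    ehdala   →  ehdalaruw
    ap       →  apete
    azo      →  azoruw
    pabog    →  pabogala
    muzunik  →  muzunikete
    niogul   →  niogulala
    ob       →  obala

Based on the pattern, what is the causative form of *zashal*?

zashalala

The alternation tracks the final sound of the stem — -ete when the stem ends in a voiceless consonant (*ap*, *muzunik*); -ala when the stem ends in a voiced consonant (*pabog*, *niogul*, *ob*); -ruw when the stem ends in a vowel (*ehdala*, *azo*).
Since the final sound of *zashal* is /l/ (a voiced consonant), it takes -ala, giving *zashalala*.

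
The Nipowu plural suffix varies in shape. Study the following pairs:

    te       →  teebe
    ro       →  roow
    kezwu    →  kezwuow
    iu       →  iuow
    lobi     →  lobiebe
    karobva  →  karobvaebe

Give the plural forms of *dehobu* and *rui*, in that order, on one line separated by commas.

dehobuow, ruiebe

Looking at the last vowel of each stem: -ow when the last vowel of the stem is a rounded vowel (*ro*, *kezwu*, *iu*); -ebe when the last vowel of the stem is an unrounded vowel (*te*, *lobi*, *karobva*).
*dehobu*: last vowel = /u/, a rounded vowel → -ow → *dehobuow*.
The last vowel of *rui* is /i/, which is an unrounded vowel, so the suffix is -ebe, giving *ruiebe*.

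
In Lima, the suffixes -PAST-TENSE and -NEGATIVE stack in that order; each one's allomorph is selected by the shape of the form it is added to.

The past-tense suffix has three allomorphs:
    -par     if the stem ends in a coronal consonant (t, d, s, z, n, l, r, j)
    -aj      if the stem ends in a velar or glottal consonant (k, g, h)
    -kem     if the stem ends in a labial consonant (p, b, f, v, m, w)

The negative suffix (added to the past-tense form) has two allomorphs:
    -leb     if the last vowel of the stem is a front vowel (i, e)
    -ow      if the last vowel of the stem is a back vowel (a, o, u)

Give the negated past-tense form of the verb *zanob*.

zanobkemleb

*zanob* — final consonant /b/ (labial) → -kem → *zanobkem*.
Since the last vowel of the past-tense form *zanobkem* is /e/ (a front vowel), it takes -leb, giving *zanobkemleb*.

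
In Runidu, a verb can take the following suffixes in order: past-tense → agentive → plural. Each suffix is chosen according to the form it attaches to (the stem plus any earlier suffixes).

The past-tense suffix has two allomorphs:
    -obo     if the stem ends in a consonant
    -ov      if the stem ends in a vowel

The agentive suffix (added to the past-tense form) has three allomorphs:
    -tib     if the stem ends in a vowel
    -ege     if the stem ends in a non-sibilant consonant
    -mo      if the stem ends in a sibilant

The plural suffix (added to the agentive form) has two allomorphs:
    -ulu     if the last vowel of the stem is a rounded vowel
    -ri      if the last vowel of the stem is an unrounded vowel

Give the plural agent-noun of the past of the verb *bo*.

boovegeri

*bo* — final sound /o/ (a vowel) → -ov → *boov*.
Since the final sound of the past-tense form *boov* is /v/ (a non-sibilant consonant), it takes -ege, giving *boovege*.
Since the last vowel of the agentive form *boovege* is /e/ (an unrounded vowel), it takes -ri, giving *boovegeri*.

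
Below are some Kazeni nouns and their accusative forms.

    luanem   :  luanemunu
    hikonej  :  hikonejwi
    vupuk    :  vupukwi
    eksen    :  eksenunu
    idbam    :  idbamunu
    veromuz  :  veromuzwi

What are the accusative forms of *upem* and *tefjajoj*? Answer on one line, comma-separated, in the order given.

upemunu, tefjajojwi

The alternation tracks the final consonant of the stem — -unu when the stem ends in a nasal (*luanem*, *eksen*, *idbam*); -wi when the stem ends in a non-nasal consonant (*hikonej*, *vupuk*, *veromuz*).
*upem*: final consonant = /m/, a nasal → -unu → *upemunu*.
Since the final consonant of *tefjajoj* is /j/ (non-nasal), it takes -wi, giving *tefjajojwi*.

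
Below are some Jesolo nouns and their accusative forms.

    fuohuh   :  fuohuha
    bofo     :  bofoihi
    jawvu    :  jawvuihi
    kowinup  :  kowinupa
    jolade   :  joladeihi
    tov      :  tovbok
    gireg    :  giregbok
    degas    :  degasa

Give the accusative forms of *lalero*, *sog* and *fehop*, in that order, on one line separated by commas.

laleroihi, sogbok, fehopa

The alternation tracks the final sound of the stem — -a when the stem ends in a voiceless consonant (*fuohuh*, *kowinup*, *degas*); -bok when the stem ends in a voiced consonant (*tov*, *gireg*); -ihi when the stem ends in a vowel (*bofo*, *jawvu*, *jolade*).
*lalero* — final sound /o/ (a vowel) → -ihi → *laleroihi*.
The final sound of *sog* is /g/, which is a voiced consonant, so the suffix is -bok, giving *sogbok*.
The final sound of *fehop* is /p/, which is a voiceless consonant, so the suffix is -a, giving *fehopa*.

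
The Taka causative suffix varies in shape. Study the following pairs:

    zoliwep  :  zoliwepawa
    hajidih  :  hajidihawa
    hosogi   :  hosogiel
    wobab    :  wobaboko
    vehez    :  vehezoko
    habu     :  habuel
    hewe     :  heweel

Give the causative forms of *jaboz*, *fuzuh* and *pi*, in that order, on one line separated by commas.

jabozoko, fuzuhawa, piel

Looking at the final sound of each stem: -awa when the stem ends in a voiceless consonant (*zoliwep*, *hajidih*); -oko when the stem ends in a voiced consonant (*wobab*, *vehez*); -el when the stem ends in a vowel (*hosogi*, *habu*, *hewe*).
*jaboz*: final sound = /z/, a voiced consonant → -oko → *jabozoko*.
The final sound of *fuzuh* is /h/, which is a voiceless consonant, so the suffix is -awa, giving *fuzuhawa*.
*pi*: final sound = /i/, a vowel → -el → *piel*.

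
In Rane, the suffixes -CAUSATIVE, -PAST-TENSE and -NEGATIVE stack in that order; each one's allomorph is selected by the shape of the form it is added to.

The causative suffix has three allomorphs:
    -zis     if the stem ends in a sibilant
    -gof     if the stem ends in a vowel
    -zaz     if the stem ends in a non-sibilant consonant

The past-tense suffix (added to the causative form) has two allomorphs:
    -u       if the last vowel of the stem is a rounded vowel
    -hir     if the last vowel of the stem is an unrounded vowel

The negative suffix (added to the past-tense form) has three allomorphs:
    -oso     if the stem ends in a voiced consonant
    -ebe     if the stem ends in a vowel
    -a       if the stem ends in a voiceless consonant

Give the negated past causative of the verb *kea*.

keagofuebe

The final sound of *kea* is /a/, which is a vowel, so the causative suffix is -gof, giving *keagof*.
Since the last vowel of the causative form *keagof* is /o/ (a rounded vowel), it takes -u, giving *keagofu*.
The past-tense form *keagofu*: final sound = /u/, a vowel → -ebe → *keagofuebe*.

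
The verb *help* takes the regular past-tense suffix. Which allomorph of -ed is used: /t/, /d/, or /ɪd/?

The stem *help* ends in a voiceless consonant other than /t/.
The -ed suffix is realized as /ɪd/ after /t, d/; as /t/ after other voiceless consonants; and as /d/ after other voiced sounds.
So -ed on *help* is pronounced /t/.

/t/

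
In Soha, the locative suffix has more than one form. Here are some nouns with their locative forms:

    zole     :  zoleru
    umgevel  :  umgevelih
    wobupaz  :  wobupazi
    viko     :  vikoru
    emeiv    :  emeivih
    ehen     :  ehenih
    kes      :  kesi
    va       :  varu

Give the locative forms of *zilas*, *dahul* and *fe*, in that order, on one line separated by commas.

zilasi, dahulih, feru

The alternation tracks the final sound of the stem — -i when the stem ends in a sibilant (*wobupaz*, *kes*); -ih when the stem ends in a non-sibilant consonant (*umgevel*, *emeiv*, *ehen*); -ru when the stem ends in a vowel (*zole*, *viko*, *va*).
Since the final sound of *zilas* is /s/ (a sibilant), it takes -i, giving *zilasi*.
Since the final sound of *dahul* is /l/ (a non-sibilant consonant), it takes -ih, giving *dahulih*.
*fe* — final sound /e/ (a vowel) → -ru → *feru*.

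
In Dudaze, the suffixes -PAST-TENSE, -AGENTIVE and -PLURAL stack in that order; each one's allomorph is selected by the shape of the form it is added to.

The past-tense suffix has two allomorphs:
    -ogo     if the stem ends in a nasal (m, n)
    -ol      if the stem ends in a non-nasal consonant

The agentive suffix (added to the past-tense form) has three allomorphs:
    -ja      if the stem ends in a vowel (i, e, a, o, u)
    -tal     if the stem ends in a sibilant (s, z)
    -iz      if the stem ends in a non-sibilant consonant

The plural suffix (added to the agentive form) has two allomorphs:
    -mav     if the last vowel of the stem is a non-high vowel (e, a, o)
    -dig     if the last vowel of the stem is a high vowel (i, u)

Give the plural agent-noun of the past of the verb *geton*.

getonogojamav

*geton* — final consonant /n/ (a nasal) → -ogo → *getonogo*.
The past-tense form *getonogo* — final sound /o/ (a vowel) → -ja → *getonogoja*.
The agentive form *getonogoja*: last vowel = /a/, a non-high vowel → -mav → *getonogojamav*.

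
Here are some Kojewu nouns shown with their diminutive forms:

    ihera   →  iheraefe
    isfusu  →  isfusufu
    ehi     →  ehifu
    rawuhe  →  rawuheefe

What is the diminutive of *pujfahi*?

The alternation tracks the last vowel of the stem — -fu when the last vowel of the stem is a high vowel (*isfusu*, *ehi*); -efe when the last vowel of the stem is a non-high vowel (*ihera*, *rawuhe*).
The last vowel of *pujfahi* is /i/, which is a high vowel, so the suffix is -fu, giving *pujfahifu*.

pujfahifu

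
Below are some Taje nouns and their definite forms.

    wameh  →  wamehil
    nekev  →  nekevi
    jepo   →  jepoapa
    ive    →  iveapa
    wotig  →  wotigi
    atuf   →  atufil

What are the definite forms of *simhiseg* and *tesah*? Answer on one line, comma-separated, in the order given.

simhisegi, tesahil

Looking at the final sound of each stem: -il when the stem ends in a voiceless consonant (*wameh*, *atuf*); -i when the stem ends in a voiced consonant (*nekev*, *wotig*); -apa when the stem ends in a vowel (*jepo*, *ive*).
*simhiseg*: final sound = /g/, a voiced consonant → -i → *simhisegi*.
*tesah* — final sound /h/ (a voiceless consonant) → -il → *tesahil*.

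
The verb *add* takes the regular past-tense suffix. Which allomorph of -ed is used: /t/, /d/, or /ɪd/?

/ɪd/

The stem *add* ends in /t/ or /d/.
The -ed suffix is realized as /ɪd/ after /t, d/; as /t/ after other voiceless consonants; and as /d/ after other voiced sounds.
So -ed on *add* is pronounced /ɪd/.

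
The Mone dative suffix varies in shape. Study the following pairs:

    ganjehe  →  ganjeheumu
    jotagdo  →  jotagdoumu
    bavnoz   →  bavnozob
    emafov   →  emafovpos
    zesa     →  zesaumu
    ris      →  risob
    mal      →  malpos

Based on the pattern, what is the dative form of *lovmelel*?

The pattern is sibilance of the final sound: -ob when the stem ends in a sibilant (*bavnoz*, *ris*); -pos when the stem ends in a non-sibilant consonant (*emafov*, *mal*); -umu when the stem ends in a vowel (*ganjehe*, *jotagdo*, *zesa*).
*lovmelel* — final sound /l/ (a non-sibilant consonant) → -pos → *lovmelelpos*.

lovmelelpos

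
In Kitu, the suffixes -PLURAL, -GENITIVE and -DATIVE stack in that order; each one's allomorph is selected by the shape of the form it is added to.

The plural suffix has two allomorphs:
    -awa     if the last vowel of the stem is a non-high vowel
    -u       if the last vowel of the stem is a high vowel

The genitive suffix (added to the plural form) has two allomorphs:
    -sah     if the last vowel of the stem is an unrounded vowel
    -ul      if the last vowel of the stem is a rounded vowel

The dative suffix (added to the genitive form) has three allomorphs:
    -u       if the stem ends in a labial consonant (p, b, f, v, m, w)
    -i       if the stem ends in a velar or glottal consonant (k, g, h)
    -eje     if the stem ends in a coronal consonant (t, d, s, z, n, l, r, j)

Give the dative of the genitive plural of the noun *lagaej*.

*lagaej*: last vowel = /e/, a non-high vowel → -awa → *lagaejawa*.
The plural form *lagaejawa*: last vowel = /a/, an unrounded vowel → -sah → *lagaejawasah*.
The final consonant of the genitive form *lagaejawasah* is /h/, which is velar/glottal, so the dative suffix is -i, giving *lagaejawasahi*.

lagaejawasahi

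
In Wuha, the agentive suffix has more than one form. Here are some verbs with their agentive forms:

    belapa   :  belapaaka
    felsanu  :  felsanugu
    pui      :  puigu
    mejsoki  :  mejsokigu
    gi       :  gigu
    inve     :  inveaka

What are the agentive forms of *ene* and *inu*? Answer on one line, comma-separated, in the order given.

The pattern is height harmony: -gu when the last vowel of the stem is a high vowel (*felsanu*, *pui*, *mejsoki*, *gi*); -aka when the last vowel of the stem is a non-high vowel (*belapa*, *inve*).
The last vowel of *ene* is /e/, which is a non-high vowel, so the suffix is -aka, giving *eneaka*.
*inu* — last vowel /u/ (a high vowel) → -gu → *inugu*.

eneaka, inugu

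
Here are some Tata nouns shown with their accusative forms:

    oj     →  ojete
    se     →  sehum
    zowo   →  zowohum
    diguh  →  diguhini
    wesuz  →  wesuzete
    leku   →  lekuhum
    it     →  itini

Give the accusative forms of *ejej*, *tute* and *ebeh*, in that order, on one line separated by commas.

ejejete, tutehum, ebehini

Looking at the final sound of each stem: -ini when the stem ends in a voiceless consonant (*diguh*, *it*); -ete when the stem ends in a voiced consonant (*oj*, *wesuz*); -hum when the stem ends in a vowel (*se*, *zowo*, *leku*).
Since the final sound of *ejej* is /j/ (a voiced consonant), it takes -ete, giving *ejejete*.
*tute* — final sound /e/ (a vowel) → -hum → *tutehum*.
The final sound of *ebeh* is /h/, which is a voiceless consonant, so the suffix is -ini, giving *ebehini*.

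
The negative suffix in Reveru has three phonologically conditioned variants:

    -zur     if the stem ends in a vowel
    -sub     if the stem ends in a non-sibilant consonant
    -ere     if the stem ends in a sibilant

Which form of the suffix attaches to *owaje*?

Since the final sound of *owaje* is /e/ (a vowel), it takes -zur.

-zur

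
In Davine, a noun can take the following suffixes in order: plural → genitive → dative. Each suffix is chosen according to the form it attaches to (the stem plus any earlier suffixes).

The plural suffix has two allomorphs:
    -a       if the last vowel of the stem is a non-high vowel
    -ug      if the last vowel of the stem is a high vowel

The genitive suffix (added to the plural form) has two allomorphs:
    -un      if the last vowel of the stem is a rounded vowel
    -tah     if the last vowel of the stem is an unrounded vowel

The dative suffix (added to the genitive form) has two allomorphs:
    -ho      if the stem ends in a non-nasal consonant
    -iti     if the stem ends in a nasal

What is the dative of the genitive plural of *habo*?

Since the last vowel of *habo* is /o/ (a non-high vowel), it takes -a, giving *haboa*.
The plural form *haboa* — last vowel /a/ (an unrounded vowel) → -tah → *haboatah*.
Since the final consonant of the genitive form *haboatah* is /h/ (non-nasal), it takes -ho, giving *haboatahho*.

haboatahho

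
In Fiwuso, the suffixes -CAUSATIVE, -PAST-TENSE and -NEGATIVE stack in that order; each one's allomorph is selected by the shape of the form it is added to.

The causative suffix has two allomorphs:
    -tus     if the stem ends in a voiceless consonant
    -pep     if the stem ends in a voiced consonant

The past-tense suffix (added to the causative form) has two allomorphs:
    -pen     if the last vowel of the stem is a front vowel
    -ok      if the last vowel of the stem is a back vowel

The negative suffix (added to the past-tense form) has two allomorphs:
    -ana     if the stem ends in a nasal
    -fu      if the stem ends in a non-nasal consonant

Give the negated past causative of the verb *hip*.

The final consonant of *hip* is /p/, which is voiceless, so the causative suffix is -tus, giving *hiptus*.
The causative form *hiptus*: last vowel = /u/, a back vowel → -ok → *hiptusok*.
The final consonant of the past-tense form *hiptusok* is /k/, which is non-nasal, so the negative suffix is -fu, giving *hiptusokfu*.

hiptusokfu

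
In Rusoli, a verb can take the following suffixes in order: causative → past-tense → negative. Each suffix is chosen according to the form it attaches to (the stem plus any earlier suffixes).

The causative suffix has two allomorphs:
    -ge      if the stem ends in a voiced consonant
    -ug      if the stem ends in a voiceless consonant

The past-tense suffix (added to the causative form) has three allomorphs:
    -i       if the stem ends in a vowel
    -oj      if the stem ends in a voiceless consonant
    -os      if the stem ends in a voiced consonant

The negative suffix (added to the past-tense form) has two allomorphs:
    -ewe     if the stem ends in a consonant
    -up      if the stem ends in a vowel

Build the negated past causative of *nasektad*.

nasektadgeiup

Since the final consonant of *nasektad* is /d/ (voiced), it takes -ge, giving *nasektadge*.
Since the final sound of the causative form *nasektadge* is /e/ (a vowel), it takes -i, giving *nasektadgei*.
The final sound of the past-tense form *nasektadgei* is /i/, which is a vowel, so the negative suffix is -up, giving *nasektadgeiup*.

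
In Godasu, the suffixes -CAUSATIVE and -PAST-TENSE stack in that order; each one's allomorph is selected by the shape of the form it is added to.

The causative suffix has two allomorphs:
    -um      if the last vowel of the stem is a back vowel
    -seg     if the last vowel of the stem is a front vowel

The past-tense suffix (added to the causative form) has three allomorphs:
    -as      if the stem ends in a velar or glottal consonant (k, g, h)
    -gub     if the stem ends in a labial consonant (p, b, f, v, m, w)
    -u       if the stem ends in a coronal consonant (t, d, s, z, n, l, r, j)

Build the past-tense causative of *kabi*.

kabisegas

Since the last vowel of *kabi* is /i/ (a front vowel), it takes -seg, giving *kabiseg*.
The causative form *kabiseg* — final consonant /g/ (velar/glottal) → -as → *kabisegas*.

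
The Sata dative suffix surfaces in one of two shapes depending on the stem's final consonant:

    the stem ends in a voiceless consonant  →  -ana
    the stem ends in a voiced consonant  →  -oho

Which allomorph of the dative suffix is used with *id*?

-oho

The final consonant of *id* is /d/, which is voiced, so the suffix is -oho.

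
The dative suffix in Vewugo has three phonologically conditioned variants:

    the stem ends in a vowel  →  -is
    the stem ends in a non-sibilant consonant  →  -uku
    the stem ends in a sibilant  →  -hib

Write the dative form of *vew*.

*vew* — final sound /w/ (a non-sibilant consonant) → -uku → *vewuku*.

vewuku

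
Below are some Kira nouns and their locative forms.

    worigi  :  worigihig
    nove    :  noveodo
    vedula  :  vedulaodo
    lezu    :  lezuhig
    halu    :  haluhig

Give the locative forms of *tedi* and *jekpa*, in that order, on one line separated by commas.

tedihig, jekpaodo

Looking at the last vowel of each stem: -hig when the last vowel of the stem is a high vowel (*worigi*, *lezu*, *halu*); -odo when the last vowel of the stem is a non-high vowel (*nove*, *vedula*).
*tedi*: last vowel = /i/, a high vowel → -hig → *tedihig*.
Since the last vowel of *jekpa* is /a/ (a non-high vowel), it takes -odo, giving *jekpaodo*.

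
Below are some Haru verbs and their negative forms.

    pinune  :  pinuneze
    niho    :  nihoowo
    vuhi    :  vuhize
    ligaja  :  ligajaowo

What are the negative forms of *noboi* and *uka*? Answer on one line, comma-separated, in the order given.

noboize, ukaowo

The alternation tracks the last vowel of the stem — -ze when the last vowel of the stem is a front vowel (*pinune*, *vuhi*); -owo when the last vowel of the stem is a back vowel (*niho*, *ligaja*).
*noboi* — last vowel /i/ (a front vowel) → -ze → *noboize*.
The last vowel of *uka* is /a/, which is a back vowel, so the suffix is -owo, giving *ukaowo*.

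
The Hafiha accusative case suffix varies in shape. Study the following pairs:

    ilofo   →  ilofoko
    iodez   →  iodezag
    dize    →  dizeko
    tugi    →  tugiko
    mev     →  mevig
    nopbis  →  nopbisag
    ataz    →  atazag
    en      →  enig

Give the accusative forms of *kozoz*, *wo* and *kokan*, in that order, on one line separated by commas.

kozozag, woko, kokanig

Looking at the final sound of each stem: -ag when the stem ends in a sibilant (*iodez*, *nopbis*, *ataz*); -ig when the stem ends in a non-sibilant consonant (*mev*, *en*); -ko when the stem ends in a vowel (*ilofo*, *dize*, *tugi*).
*kozoz*: final sound = /z/, a sibilant → -ag → *kozozag*.
The final sound of *wo* is /o/, which is a vowel, so the suffix is -ko, giving *woko*.
The final sound of *kokan* is /n/, which is a non-sibilant consonant, so the suffix is -ig, giving *kokanig*.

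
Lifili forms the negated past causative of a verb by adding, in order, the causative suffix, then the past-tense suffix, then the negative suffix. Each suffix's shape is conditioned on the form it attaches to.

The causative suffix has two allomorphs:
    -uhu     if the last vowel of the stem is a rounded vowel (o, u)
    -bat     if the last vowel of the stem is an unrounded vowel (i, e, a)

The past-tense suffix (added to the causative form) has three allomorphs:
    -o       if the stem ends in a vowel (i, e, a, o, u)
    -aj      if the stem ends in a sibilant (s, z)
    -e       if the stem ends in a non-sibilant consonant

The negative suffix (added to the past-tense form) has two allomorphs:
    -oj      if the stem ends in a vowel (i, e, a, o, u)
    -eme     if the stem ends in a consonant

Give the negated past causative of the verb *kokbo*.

The last vowel of *kokbo* is /o/, which is a rounded vowel, so the causative suffix is -uhu, giving *kokbouhu*.
The causative form *kokbouhu* — final sound /u/ (a vowel) → -o → *kokbouhuo*.
The final sound of the past-tense form *kokbouhuo* is /o/, which is a vowel, so the negative suffix is -oj, giving *kokbouhuooj*.

kokbouhuooj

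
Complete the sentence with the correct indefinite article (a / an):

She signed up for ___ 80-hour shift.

The indefinite article is chosen by the initial *sound* of the following word, not its spelling.
The number *80* is spoken "eighty", beginning with /ˈeɪti/ — a vowel sound.
So the article is *an*: She signed up for an 80-hour shift.

an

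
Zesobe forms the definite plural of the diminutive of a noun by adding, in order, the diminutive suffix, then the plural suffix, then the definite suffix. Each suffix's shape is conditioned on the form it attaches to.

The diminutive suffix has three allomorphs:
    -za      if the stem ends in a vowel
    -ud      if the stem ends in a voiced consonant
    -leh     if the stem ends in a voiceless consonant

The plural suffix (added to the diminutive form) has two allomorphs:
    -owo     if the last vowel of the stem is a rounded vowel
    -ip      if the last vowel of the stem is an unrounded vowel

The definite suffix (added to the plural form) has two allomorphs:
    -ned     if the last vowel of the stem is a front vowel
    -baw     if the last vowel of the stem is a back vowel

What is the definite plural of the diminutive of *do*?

The final sound of *do* is /o/, which is a vowel, so the diminutive suffix is -za, giving *doza*.
The last vowel of the diminutive form *doza* is /a/, which is an unrounded vowel, so the plural suffix is -ip, giving *dozaip*.
The last vowel of the plural form *dozaip* is /i/, which is a front vowel, so the definite suffix is -ned, giving *dozaipned*.

dozaipned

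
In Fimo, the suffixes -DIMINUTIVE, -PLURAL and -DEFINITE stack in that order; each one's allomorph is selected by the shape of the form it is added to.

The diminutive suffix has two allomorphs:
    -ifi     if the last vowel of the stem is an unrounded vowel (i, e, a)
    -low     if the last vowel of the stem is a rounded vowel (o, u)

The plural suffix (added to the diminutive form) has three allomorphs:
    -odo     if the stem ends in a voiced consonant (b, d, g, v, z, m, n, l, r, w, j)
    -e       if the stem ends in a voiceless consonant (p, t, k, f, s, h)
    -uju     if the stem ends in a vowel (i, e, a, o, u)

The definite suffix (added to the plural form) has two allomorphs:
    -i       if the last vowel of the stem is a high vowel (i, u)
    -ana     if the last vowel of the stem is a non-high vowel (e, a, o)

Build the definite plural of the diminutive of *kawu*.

*kawu* — last vowel /u/ (a rounded vowel) → -low → *kawulow*.
The diminutive form *kawulow* — final sound /w/ (a voiced consonant) → -odo → *kawulowodo*.
The plural form *kawulowodo*: last vowel = /o/, a non-high vowel → -ana → *kawulowodoana*.

kawulowodoana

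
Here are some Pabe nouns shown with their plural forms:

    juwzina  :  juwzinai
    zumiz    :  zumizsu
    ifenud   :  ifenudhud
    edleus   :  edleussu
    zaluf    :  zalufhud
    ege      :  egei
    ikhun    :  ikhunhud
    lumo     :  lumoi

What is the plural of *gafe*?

The suffix is conditioned by the final sound: -su when the stem ends in a sibilant (*zumiz*, *edleus*); -hud when the stem ends in a non-sibilant consonant (*ifenud*, *zaluf*, *ikhun*); -i when the stem ends in a vowel (*juwzina*, *ege*, *lumo*).
*gafe*: final sound = /e/, a vowel → -i → *gafei*.

gafei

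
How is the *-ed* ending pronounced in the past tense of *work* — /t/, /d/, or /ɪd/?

The stem *work* ends in a voiceless consonant other than /t/.
The -ed suffix is realized as /ɪd/ after /t, d/; as /t/ after other voiceless consonants; and as /d/ after other voiced sounds.
So -ed on *work* is pronounced /t/.

/t/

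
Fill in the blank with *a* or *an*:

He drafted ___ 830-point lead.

an

The indefinite article is chosen by the initial *sound* of the following word, not its spelling.
The number *830* is spoken "eight hundred …", beginning with /eɪt/ — a vowel sound.
So the article is *an*: He drafted an 830-point lead.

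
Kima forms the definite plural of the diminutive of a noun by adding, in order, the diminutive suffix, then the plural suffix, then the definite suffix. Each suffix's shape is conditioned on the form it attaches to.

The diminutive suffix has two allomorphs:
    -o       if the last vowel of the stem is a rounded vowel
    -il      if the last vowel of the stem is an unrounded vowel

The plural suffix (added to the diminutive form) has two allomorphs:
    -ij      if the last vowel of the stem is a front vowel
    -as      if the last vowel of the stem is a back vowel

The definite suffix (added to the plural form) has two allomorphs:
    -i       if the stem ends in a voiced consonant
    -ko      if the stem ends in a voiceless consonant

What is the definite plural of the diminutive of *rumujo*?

The last vowel of *rumujo* is /o/, which is a rounded vowel, so the diminutive suffix is -o, giving *rumujoo*.
The diminutive form *rumujoo* — last vowel /o/ (a back vowel) → -as → *rumujooas*.
The final consonant of the plural form *rumujooas* is /s/, which is voiceless, so the definite suffix is -ko, giving *rumujooasko*.

rumujooasko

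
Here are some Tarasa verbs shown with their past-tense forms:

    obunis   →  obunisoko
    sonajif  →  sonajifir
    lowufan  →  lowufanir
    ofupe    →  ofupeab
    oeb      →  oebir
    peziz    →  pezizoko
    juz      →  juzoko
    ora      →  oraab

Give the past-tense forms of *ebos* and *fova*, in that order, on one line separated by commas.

ebosoko, fovaab

The pattern is sibilance of the final sound: -oko when the stem ends in a sibilant (*obunis*, *peziz*, *juz*); -ir when the stem ends in a non-sibilant consonant (*sonajif*, *lowufan*, *oeb*); -ab when the stem ends in a vowel (*ofupe*, *ora*).
The final sound of *ebos* is /s/, which is a sibilant, so the suffix is -oko, giving *ebosoko*.
The final sound of *fova* is /a/, which is a vowel, so the suffix is -ab, giving *fovaab*.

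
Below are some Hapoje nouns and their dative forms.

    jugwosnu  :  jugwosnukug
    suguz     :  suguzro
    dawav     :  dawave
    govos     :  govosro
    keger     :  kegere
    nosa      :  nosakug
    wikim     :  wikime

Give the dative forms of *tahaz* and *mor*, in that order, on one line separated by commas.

tahazro, more

The suffix is conditioned by the final sound: -ro when the stem ends in a sibilant (*suguz*, *govos*); -e when the stem ends in a non-sibilant consonant (*dawav*, *keger*, *wikim*); -kug when the stem ends in a vowel (*jugwosnu*, *nosa*).
Since the final sound of *tahaz* is /z/ (a sibilant), it takes -ro, giving *tahazro*.
*mor*: final sound = /r/, a non-sibilant consonant → -e → *more*.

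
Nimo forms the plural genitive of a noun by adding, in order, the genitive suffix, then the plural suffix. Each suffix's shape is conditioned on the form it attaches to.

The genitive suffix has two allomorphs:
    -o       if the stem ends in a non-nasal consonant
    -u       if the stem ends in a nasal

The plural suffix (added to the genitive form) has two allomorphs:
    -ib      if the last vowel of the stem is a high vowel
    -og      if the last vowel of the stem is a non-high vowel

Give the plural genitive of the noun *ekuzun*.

The final consonant of *ekuzun* is /n/, which is a nasal, so the genitive suffix is -u, giving *ekuzunu*.
The last vowel of the genitive form *ekuzunu* is /u/, which is a high vowel, so the plural suffix is -ib, giving *ekuzunuib*.

ekuzunuib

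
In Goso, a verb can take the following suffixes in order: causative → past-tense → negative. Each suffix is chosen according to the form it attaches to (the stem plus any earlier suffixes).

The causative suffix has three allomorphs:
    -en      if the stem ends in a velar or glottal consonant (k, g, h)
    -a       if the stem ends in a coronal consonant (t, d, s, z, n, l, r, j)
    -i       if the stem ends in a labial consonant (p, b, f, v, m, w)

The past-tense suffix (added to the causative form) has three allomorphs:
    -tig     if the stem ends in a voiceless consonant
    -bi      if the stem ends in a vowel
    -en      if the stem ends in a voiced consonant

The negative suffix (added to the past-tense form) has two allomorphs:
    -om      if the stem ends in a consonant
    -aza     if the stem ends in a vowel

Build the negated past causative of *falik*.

*falik*: final consonant = /k/, velar/glottal → -en → *faliken*.
The causative form *faliken* — final sound /n/ (a voiced consonant) → -en → *falikenen*.
The past-tense form *falikenen*: final sound = /n/, a consonant → -om → *falikenenom*.

falikenenom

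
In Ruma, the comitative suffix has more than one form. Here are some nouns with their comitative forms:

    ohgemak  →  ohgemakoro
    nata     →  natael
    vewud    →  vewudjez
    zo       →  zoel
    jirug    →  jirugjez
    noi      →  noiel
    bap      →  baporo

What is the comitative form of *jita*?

Looking at the final sound of each stem: -oro when the stem ends in a voiceless consonant (*ohgemak*, *bap*); -jez when the stem ends in a voiced consonant (*vewud*, *jirug*); -el when the stem ends in a vowel (*nata*, *zo*, *noi*).
*jita* — final sound /a/ (a vowel) → -el → *jitael*.

jitael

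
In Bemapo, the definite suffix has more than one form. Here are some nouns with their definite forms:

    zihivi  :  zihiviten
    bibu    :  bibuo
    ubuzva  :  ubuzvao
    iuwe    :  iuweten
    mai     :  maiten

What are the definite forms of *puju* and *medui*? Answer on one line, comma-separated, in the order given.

Looking at the last vowel of each stem: -ten when the last vowel of the stem is a front vowel (*zihivi*, *iuwe*, *mai*); -o when the last vowel of the stem is a back vowel (*bibu*, *ubuzva*).
The last vowel of *puju* is /u/, which is a back vowel, so the suffix is -o, giving *pujuo*.
*medui*: last vowel = /i/, a front vowel → -ten → *meduiten*.

pujuo, meduiten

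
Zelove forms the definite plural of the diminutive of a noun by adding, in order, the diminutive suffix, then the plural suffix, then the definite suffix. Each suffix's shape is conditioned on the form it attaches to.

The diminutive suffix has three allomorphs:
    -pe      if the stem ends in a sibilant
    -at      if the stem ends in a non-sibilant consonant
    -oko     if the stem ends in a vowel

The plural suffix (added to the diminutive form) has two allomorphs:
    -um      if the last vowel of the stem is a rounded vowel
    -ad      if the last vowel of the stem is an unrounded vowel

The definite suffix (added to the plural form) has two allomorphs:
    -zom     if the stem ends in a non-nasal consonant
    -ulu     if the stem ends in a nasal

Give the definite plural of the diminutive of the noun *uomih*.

uomihatadzom

The final sound of *uomih* is /h/, which is a non-sibilant consonant, so the diminutive suffix is -at, giving *uomihat*.
The diminutive form *uomihat* — last vowel /a/ (an unrounded vowel) → -ad → *uomihatad*.
The final consonant of the plural form *uomihatad* is /d/, which is non-nasal, so the definite suffix is -zom, giving *uomihatadzom*.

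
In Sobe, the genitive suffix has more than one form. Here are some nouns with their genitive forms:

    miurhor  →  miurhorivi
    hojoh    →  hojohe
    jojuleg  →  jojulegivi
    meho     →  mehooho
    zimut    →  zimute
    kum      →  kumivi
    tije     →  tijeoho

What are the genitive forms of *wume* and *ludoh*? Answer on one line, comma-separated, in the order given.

The pattern is voicing of the final sound: -e when the stem ends in a voiceless consonant (*hojoh*, *zimut*); -ivi when the stem ends in a voiced consonant (*miurhor*, *jojuleg*, *kum*); -oho when the stem ends in a vowel (*meho*, *tije*).
The final sound of *wume* is /e/, which is a vowel, so the suffix is -oho, giving *wumeoho*.
*ludoh*: final sound = /h/, a voiceless consonant → -e → *ludohe*.

wumeoho, ludohe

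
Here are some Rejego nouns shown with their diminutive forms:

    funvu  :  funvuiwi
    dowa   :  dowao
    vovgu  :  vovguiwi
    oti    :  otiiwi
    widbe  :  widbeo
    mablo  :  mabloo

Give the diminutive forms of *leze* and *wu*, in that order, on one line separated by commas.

Looking at the last vowel of each stem: -iwi when the last vowel of the stem is a high vowel (*funvu*, *vovgu*, *oti*); -o when the last vowel of the stem is a non-high vowel (*dowa*, *widbe*, *mablo*).
Since the last vowel of *leze* is /e/ (a non-high vowel), it takes -o, giving *lezeo*.
*wu* — last vowel /u/ (a high vowel) → -iwi → *wuiwi*.

lezeo, wuiwi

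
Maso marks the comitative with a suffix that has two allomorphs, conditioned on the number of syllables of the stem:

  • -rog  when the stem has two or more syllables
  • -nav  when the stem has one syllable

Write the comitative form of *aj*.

ajnav

*aj* (one syllable) → -nav → *ajnav*.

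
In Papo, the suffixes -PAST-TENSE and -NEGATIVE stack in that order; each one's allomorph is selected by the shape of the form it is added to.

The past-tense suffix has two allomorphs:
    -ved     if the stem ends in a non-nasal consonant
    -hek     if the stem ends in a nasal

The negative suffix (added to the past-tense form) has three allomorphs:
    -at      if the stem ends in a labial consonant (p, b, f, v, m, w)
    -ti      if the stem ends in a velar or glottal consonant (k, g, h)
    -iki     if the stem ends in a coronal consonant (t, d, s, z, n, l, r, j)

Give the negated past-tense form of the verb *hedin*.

*hedin*: final consonant = /n/, a nasal → -hek → *hedinhek*.
The final consonant of the past-tense form *hedinhek* is /k/, which is velar/glottal, so the negative suffix is -ti, giving *hedinhekti*.

hedinhekti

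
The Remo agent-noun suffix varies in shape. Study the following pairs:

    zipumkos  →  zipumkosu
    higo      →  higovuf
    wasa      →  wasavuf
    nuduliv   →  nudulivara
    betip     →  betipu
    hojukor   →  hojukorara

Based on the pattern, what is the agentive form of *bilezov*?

bilezovara

Looking at the final sound of each stem: -u when the stem ends in a voiceless consonant (*zipumkos*, *betip*); -ara when the stem ends in a voiced consonant (*nuduliv*, *hojukor*); -vuf when the stem ends in a vowel (*higo*, *wasa*).
*bilezov* — final sound /v/ (a voiced consonant) → -ara → *bilezovara*.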